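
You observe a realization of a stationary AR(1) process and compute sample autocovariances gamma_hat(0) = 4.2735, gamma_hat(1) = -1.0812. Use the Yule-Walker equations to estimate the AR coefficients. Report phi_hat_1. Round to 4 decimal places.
\hat\phi_{1} = -0.2530

The Yule-Walker equations for an AR(p) process read, in matrix form,
  Gamma_p phi = r_p,   with   (Gamma_p)_{ij} = gamma(|i - j|),
                       (r_p)_i = gamma(i),   i,j = 1..p.
Substitute the sample gammas (Toeplitz matrix and right-hand side of size 1):
  Gamma_p = [[4.2735]]
  r_p     = [-1.0812]
With p = 1 this is the single equation gamma(0) phi_1 = gamma(1):
  phi_hat_1 = gamma(1) / gamma(0) = -1.0812 / 4.2735 = -0.2530.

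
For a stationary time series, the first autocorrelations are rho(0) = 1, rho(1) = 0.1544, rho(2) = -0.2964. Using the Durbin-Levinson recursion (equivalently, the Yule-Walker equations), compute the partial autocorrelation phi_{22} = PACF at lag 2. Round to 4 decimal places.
\phi_{22} = -0.3281

The PACF at lag k is phi_{kk}, the last component of the solution
to the Yule-Walker system G_k phi = r_k where
  (G_k)_{ij} = rho(|i - j|), (r_k)_i = rho(i), i,j = 1..k.
Equivalently, Durbin-Levinson gives phi_{kk} iteratively:
  phi_{11} = rho(1)
  phi_{kk} = [rho(k) - sum_{j=1..k-1} phi_{k-1,j} rho(k-j)]
            / [1 - sum_{j=1..k-1} phi_{k-1,j} rho(j)],
  phi_{k,j} = phi_{k-1,j} - phi_{kk} phi_{k-1,k-j},  j = 1..k-1.
Step k = 1:
  phi_11 = rho(1) = 0.1544.
Step k = 2:
  phi_22 = [rho(2) - phi_11 rho(1)] / [1 - phi_11 rho(1)] = [-0.2964 - (0.1544)(0.1544)] / [1 - (0.1544)(0.1544)]
         = -0.32023936 / 0.97616064 = -0.3281.
Therefore phi_{22} = -0.3281.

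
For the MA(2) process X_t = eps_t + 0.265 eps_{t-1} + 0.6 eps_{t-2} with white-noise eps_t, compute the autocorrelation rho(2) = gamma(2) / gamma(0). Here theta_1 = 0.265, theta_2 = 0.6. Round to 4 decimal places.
\rho(2) = 0.4195

For an MA(q) process with theta_0 = 1, the autocovariance is
  gamma(k) = sigma^2 * sum_{i=0..q-k} theta_i * theta_{i+k},
and rho(k) = gamma(k) / gamma(0). Sigma^2 cancels.
  numerator   = (1)*(0.6) = 0.6.
  denominator = (1)^2 + (0.265)^2 + (0.6)^2 = 1.430225.
  rho(2) = 0.6 / 1.430225 = 0.4195.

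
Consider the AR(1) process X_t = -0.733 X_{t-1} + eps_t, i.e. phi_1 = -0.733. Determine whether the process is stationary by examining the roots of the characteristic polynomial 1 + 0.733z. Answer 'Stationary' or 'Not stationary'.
\text{Stationary}

The AR(p) characteristic polynomial is P(z) = 1 + 0.733z.
Stationarity requires all roots to lie outside the unit circle, i.e. |z| > 1 for every root.
This is linear in z: 1 + (0.733) z = 0  =>  z = -1/(0.733) = -1.364256,  |z| = 1.364256.
Moduli of all roots: 1.3643.
All moduli strictly greater than 1? Yes.
Verdict: Stationary.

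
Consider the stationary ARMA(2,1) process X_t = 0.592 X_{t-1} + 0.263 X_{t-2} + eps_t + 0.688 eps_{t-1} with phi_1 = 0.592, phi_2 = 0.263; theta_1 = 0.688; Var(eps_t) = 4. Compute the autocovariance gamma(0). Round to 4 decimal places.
\gamma(0) = 31.2334

Multiply the model equation by X_{t-k} and take expectations. With theta_0 = psi_0 = 1 and psi_j the MA(infinity) weights, this gives
  gamma(k) - sum_i phi_i gamma(k-i) = c_k,
  c_k = sigma^2 * sum_{j=k..q} theta_j psi_{j-k}   (c_k = 0 for k > q),
using gamma(-m) = gamma(m).
psi-weights needed (psi_j = theta_j + sum_i phi_i psi_{j-i}):
  psi_1 = theta_1 + phi_1 = 0.688 + (0.592) = 1.28
Right-hand sides:
  c_0 = sigma^2 (1 + theta_1 psi_1) = 4 * (1 + (0.688)(1.28)) = 4 * 1.88064 = 7.52256
  c_1 = sigma^2 theta_1 = 4 * (0.688) = 2.752
  c_2 = 0
Equations for k = 0, 1, 2 (AR order 2, c_2 = 0):
  (E0) gamma(0) = phi_1 gamma(1) + phi_2 gamma(2) + c_0
  (E1) gamma(1) = phi_1 gamma(0) + phi_2 gamma(1) + c_1
  (E2) gamma(2) = phi_1 gamma(1) + phi_2 gamma(0)
From (E1): gamma(1) = A gamma(0) + B with
  A = phi_1 / (1 - phi_2) = 0.592 / 0.737 = 0.803256,   B = c_1 / (1 - phi_2) = 2.752 / 0.737 = 3.734057.
Insert (E2) into (E0): gamma(0) (1 - phi_2^2) = phi_1 (1 + phi_2) gamma(1) + c_0.
  phi_1 (1 + phi_2) = (0.592)(1.263) = 0.747696,   1 - phi_2^2 = 0.930831.
Replace gamma(1) by A gamma(0) + B and collect gamma(0):
  gamma(0) [0.930831 - (0.747696)(0.803256)] = (0.747696)(3.734057) + 7.52256
  gamma(0) * 0.330239 = 10.314499
  gamma(0) = 10.314499 / 0.330239 = 31.233404.
Therefore gamma(0) = 31.2334 (to 4 decimal places).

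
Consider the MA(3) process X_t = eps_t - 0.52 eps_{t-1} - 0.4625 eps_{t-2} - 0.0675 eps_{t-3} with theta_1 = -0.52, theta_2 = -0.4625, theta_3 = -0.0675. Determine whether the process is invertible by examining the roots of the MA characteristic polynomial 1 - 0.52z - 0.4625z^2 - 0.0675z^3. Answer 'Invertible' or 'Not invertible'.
\text{Not invertible}

The MA(q) characteristic polynomial is P(z) = 1 - 0.52z - 0.4625z^2 - 0.0675z^3.
Invertibility requires all roots to lie outside the unit circle, i.e. |z| > 1 for every root.
Degree 3: look for a simple real root z0 first, then factor out (1 - z/z0) and solve the remaining quadratic.
Testing z0 = -4: P(-4) = 1 + (-0.52)(-4) + (-0.4625)(-4)^2 + (-0.0675)(-4)^3
  = 1 + (2.08) + (-7.4) + (4.32) = 0.  So z_0 = -4 is a root, |z_0| = 4.
Divide out the factor (1 + 0.25 z) = (1 - z/z0) (since 1/z0 = -0.25):
  P(z) = (1 + 0.25 z)(1 + (-0.77) z + (-0.27) z^2)
  [check: z-coef -0.77 - (-0.25) = -0.52; z^2-coef -0.27 - (-0.25)(-0.77) = -0.4625; z^3-coef -(-0.25)(-0.27) = -0.0675.]
Remaining roots from the quadratic factor 1 + (-0.77) z + (-0.27) z^2:
  Set 1 + (-0.77) z + (-0.27) z^2 = 0, i.e. a z^2 + b z + c = 0 with a = -0.27, b = -0.77, c = 1.
  Discriminant D = b^2 - 4ac = (-0.77)^2 - 4*(-0.27)*1 = 0.5929 - (-1.08) = 1.6729.
  D >= 0, so the roots are real: z = (-b +/- sqrt(D)) / (2a) = (0.77 +/- 1.293406) / (-0.54).
    z_1 = (0.77 + 1.293406) / (-0.54) = -3.8211,   |z_1| = 3.8211.
    z_2 = (0.77 - 1.293406) / (-0.54) = 0.9693,   |z_2| = 0.9693.
Moduli of all roots: 4.0000, 3.8211, 0.9693.
All moduli strictly greater than 1? No.
Verdict: Not invertible.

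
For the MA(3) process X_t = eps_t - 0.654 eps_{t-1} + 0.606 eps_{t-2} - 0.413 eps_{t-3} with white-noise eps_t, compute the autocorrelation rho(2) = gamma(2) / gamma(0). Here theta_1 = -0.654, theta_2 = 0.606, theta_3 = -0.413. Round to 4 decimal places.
\rho(2) = 0.4457

For an MA(q) process with theta_0 = 1, the autocovariance is
  gamma(k) = sigma^2 * sum_{i=0..q-k} theta_i * theta_{i+k},
and rho(k) = gamma(k) / gamma(0). Sigma^2 cancels.
  numerator   = (1)*(0.606) + (-0.654)*(-0.413) = 0.876102.
  denominator = (1)^2 + (-0.654)^2 + (0.606)^2 + (-0.413)^2 = 1.965521.
  rho(2) = 0.876102 / 1.965521 = 0.4457.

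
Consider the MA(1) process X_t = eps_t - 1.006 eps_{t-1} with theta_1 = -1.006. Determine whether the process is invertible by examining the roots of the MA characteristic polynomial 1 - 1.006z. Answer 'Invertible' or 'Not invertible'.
\text{Not invertible}

The MA(q) characteristic polynomial is P(z) = 1 - 1.006z.
Invertibility requires all roots to lie outside the unit circle, i.e. |z| > 1 for every root.
This is linear in z: 1 + (-1.006) z = 0  =>  z = -1/(-1.006) = 0.994036,  |z| = 0.994036.
Moduli of all roots: 0.9940.
All moduli strictly greater than 1? No.
Verdict: Not invertible.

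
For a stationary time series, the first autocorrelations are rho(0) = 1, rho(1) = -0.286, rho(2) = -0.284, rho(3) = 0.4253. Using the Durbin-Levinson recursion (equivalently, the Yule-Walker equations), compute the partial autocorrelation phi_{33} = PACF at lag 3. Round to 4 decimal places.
\phi_{33} = 0.2560

The PACF at lag k is phi_{kk}, the last component of the solution
to the Yule-Walker system G_k phi = r_k where
  (G_k)_{ij} = rho(|i - j|), (r_k)_i = rho(i), i,j = 1..k.
Equivalently, Durbin-Levinson gives phi_{kk} iteratively:
  phi_{11} = rho(1)
  phi_{kk} = [rho(k) - sum_{j=1..k-1} phi_{k-1,j} rho(k-j)]
            / [1 - sum_{j=1..k-1} phi_{k-1,j} rho(j)],
  phi_{k,j} = phi_{k-1,j} - phi_{kk} phi_{k-1,k-j},  j = 1..k-1.
Step k = 1:
  phi_11 = rho(1) = -0.286.
Step k = 2:
  phi_22 = [rho(2) - phi_11 rho(1)] / [1 - phi_11 rho(1)] = [-0.284 - (-0.286)(-0.286)] / [1 - (-0.286)(-0.286)]
         = -0.365796 / 0.918204 = -0.398382.
  Update: phi_21 = phi_11 - phi_22 phi_11 = -0.286 - (-0.398382)(-0.286) = -0.399937.
Step k = 3:
  phi_33 = [rho(3) - phi_21 rho(2) - phi_22 rho(1)] / [1 - phi_21 rho(1) - phi_22 rho(2)]
    numerator   = 0.4253 - (-0.399937)(-0.284) - (-0.398382)(-0.286) = 0.19778055
    denominator = 1 - (-0.399937)(-0.286) - (-0.398382)(-0.284) = 0.77247744
  phi_33 = 0.19778055 / 0.77247744 = 0.256.
Therefore phi_{33} = 0.2560.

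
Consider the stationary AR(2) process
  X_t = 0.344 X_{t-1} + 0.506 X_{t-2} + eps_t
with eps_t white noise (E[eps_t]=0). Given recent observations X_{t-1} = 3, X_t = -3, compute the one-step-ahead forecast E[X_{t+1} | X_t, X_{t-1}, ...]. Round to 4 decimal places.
E[X_{t+1} \mid \mathcal F_t] = 0.4860

For an AR(p) model X_t = c + sum_i phi_i X_{t-i} + eps_t, the
one-step-ahead conditional mean is
  E[X_{t+1} | X_t, ...] = c + sum_i phi_i X_{t+1-i}.
Substitute known values:
  E[X_{t+1} | ...] = (0.344) * (-3) + (0.506) * (3)
                   = 0.4860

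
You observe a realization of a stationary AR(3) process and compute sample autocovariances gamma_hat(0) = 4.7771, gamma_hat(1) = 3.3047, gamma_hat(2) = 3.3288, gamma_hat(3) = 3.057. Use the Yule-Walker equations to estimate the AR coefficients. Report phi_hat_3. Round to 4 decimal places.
\hat\phi_{3} = 0.1630

The Yule-Walker equations for an AR(p) process read, in matrix form,
  Gamma_p phi = r_p,   with   (Gamma_p)_{ij} = gamma(|i - j|),
                       (r_p)_i = gamma(i),   i,j = 1..p.
Substitute the sample gammas (Toeplitz matrix and right-hand side of size 3):
  Gamma_p = [[4.7771, 3.3047, 3.3288], [3.3047, 4.7771, 3.3047], [3.3288, 3.3047, 4.7771]]
  r_p     = [3.3047, 3.3288, 3.057]
Written out (R1..R3):
  (R1) 4.7771 phi_1 + 3.3047 phi_2 + 3.3288 phi_3 = 3.3047
  (R2) 3.3047 phi_1 + 4.7771 phi_2 + 3.3047 phi_3 = 3.3288
  (R3) 3.3288 phi_1 + 3.3047 phi_2 + 4.7771 phi_3 = 3.057
Gaussian elimination:
  R2 <- R2 - (3.3047/4.7771) R1 = R2 - (0.69178) R1:  2.490976 phi_2 + 1.001904 phi_3 = 1.042676
  R3 <- R3 - (3.3288/4.7771) R1 = R3 - (0.696824) R1:  1.001904 phi_2 + 2.457511 phi_3 = 0.754204
  R3 <- R3 - (1.001904/2.490976) R2 = R3 - (0.402214) R2:  2.054531 phi_3 = 0.334826
Back-substitution:
  phi_hat_3 = 0.334826 / 2.054531 = 0.162969
  phi_hat_2 = (1.042676 - (1.001904)(0.162969)) / 2.490976 = 0.353033
  phi_hat_1 = (3.3047 - (3.3047)(0.353033) - (3.3288)(0.162969)) / 4.7771 = 0.333998
So phi_hat = [0.3340, 0.3530, 0.1630].
Therefore phi_hat_3 = 0.1630.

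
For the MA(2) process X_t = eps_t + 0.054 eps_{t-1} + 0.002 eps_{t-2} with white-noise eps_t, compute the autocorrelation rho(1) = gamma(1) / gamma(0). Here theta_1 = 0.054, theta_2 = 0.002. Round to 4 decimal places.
\rho(1) = 0.0540

For an MA(q) process with theta_0 = 1, the autocovariance is
  gamma(k) = sigma^2 * sum_{i=0..q-k} theta_i * theta_{i+k},
and rho(k) = gamma(k) / gamma(0). Sigma^2 cancels.
  numerator   = (1)*(0.054) + (0.054)*(0.002) = 0.054108.
  denominator = (1)^2 + (0.054)^2 + (0.002)^2 = 1.00292.
  rho(1) = 0.054108 / 1.00292 = 0.0540.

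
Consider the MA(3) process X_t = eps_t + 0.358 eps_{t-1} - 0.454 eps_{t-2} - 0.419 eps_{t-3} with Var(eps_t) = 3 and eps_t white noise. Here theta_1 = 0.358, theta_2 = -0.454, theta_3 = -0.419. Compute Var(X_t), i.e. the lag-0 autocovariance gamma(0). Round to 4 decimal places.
\gamma(0) = 4.5295

For an MA(q) process X_t = eps_t + sum_i theta_i eps_{t-i} with
Var(eps_t) = sigma^2, the variance is
  gamma(0) = sigma^2 * (1 + sum_i theta_i^2).
  sum_i theta_i^2 = (0.358)^2 + (-0.454)^2 + (-0.419)^2 = 0.128164 + 0.206116 + 0.175561 = 0.509841.
  gamma(0) = 3 * (1 + 0.509841) = 3 * 1.509841 = 4.529523, which rounds to 4.5295.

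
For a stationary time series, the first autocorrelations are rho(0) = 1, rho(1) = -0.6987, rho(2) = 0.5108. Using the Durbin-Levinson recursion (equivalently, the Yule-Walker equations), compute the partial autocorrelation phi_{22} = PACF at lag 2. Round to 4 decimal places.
\phi_{22} = 0.0442

The PACF at lag k is phi_{kk}, the last component of the solution
to the Yule-Walker system G_k phi = r_k where
  (G_k)_{ij} = rho(|i - j|), (r_k)_i = rho(i), i,j = 1..k.
Equivalently, Durbin-Levinson gives phi_{kk} iteratively:
  phi_{11} = rho(1)
  phi_{kk} = [rho(k) - sum_{j=1..k-1} phi_{k-1,j} rho(k-j)]
            / [1 - sum_{j=1..k-1} phi_{k-1,j} rho(j)],
  phi_{k,j} = phi_{k-1,j} - phi_{kk} phi_{k-1,k-j},  j = 1..k-1.
Step k = 1:
  phi_11 = rho(1) = -0.6987.
Step k = 2:
  phi_22 = [rho(2) - phi_11 rho(1)] / [1 - phi_11 rho(1)] = [0.5108 - (-0.6987)(-0.6987)] / [1 - (-0.6987)(-0.6987)]
         = 0.02261831 / 0.51181831 = 0.0442.
Therefore phi_{22} = 0.0442.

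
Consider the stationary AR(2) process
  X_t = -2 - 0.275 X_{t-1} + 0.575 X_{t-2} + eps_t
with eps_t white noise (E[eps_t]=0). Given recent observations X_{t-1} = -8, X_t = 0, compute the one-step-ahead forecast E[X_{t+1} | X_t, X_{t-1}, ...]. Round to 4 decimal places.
E[X_{t+1} \mid \mathcal F_t] = -6.6000

For an AR(p) model X_t = c + sum_i phi_i X_{t-i} + eps_t, the
one-step-ahead conditional mean is
  E[X_{t+1} | X_t, ...] = c + sum_i phi_i X_{t+1-i}.
Substitute known values:
  E[X_{t+1} | ...] = -2 + (-0.275) * (0) + (0.575) * (-8)
                   = -6.6000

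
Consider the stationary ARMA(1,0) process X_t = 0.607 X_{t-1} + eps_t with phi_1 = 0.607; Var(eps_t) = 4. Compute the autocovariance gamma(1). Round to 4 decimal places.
\gamma(1) = 3.8445

Multiply the model equation by X_{t-k} and take expectations. With theta_0 = psi_0 = 1 and psi_j the MA(infinity) weights, this gives
  gamma(k) - sum_i phi_i gamma(k-i) = c_k,
  c_k = sigma^2 * sum_{j=k..q} theta_j psi_{j-k}   (c_k = 0 for k > q),
using gamma(-m) = gamma(m).
Pure AR (q = 0): c_0 = sigma^2 = 4, c_k = 0 for k >= 1.
Equations for k = 0 and k = 1 (AR order 1):
  gamma(0) = phi_1 gamma(1) + c_0
  gamma(1) = phi_1 gamma(0) + c_1
Substituting the second into the first: gamma(0) (1 - phi_1^2) = c_0 + phi_1 c_1, so
  gamma(0) = c_0 / (1 - phi_1^2) = 4 / (1 - (0.607)^2) = 4 / 0.631551 = 6.333614.
  gamma(1) = phi_1 gamma(0) = (0.607)(6.333614) = 3.844503.
Therefore gamma(1) = 3.8445 (to 4 decimal places).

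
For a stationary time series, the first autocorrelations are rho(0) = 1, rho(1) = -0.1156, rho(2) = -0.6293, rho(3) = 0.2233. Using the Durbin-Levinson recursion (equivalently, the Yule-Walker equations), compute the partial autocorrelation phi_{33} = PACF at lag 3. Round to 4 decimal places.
\phi_{33} = 0.0491

The PACF at lag k is phi_{kk}, the last component of the solution
to the Yule-Walker system G_k phi = r_k where
  (G_k)_{ij} = rho(|i - j|), (r_k)_i = rho(i), i,j = 1..k.
Equivalently, Durbin-Levinson gives phi_{kk} iteratively:
  phi_{11} = rho(1)
  phi_{kk} = [rho(k) - sum_{j=1..k-1} phi_{k-1,j} rho(k-j)]
            / [1 - sum_{j=1..k-1} phi_{k-1,j} rho(j)],
  phi_{k,j} = phi_{k-1,j} - phi_{kk} phi_{k-1,k-j},  j = 1..k-1.
Step k = 1:
  phi_11 = rho(1) = -0.1156.
Step k = 2:
  phi_22 = [rho(2) - phi_11 rho(1)] / [1 - phi_11 rho(1)] = [-0.6293 - (-0.1156)(-0.1156)] / [1 - (-0.1156)(-0.1156)]
         = -0.64266336 / 0.98663664 = -0.651368.
  Update: phi_21 = phi_11 - phi_22 phi_11 = -0.1156 - (-0.651368)(-0.1156) = -0.190898.
Step k = 3:
  phi_33 = [rho(3) - phi_21 rho(2) - phi_22 rho(1)] / [1 - phi_21 rho(1) - phi_22 rho(2)]
    numerator   = 0.2233 - (-0.190898)(-0.6293) - (-0.651368)(-0.1156) = 0.02786969
    denominator = 1 - (-0.190898)(-0.1156) - (-0.651368)(-0.6293) = 0.56802641
  phi_33 = 0.02786969 / 0.56802641 = 0.0491.
Therefore phi_{33} = 0.0491.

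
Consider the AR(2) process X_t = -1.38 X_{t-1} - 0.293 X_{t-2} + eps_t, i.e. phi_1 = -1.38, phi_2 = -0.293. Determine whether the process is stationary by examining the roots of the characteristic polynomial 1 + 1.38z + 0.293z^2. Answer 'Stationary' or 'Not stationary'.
\text{Not stationary}

The AR(p) characteristic polynomial is P(z) = 1 + 1.38z + 0.293z^2.
Stationarity requires all roots to lie outside the unit circle, i.e. |z| > 1 for every root.
Set 1 + (1.38) z + (0.293) z^2 = 0, i.e. a z^2 + b z + c = 0 with a = 0.293, b = 1.38, c = 1.
Discriminant D = b^2 - 4ac = (1.38)^2 - 4*(0.293)*1 = 1.9044 - (1.172) = 0.7324.
D >= 0, so the roots are real: z = (-b +/- sqrt(D)) / (2a) = (-1.38 +/- 0.855804) / (0.586).
  z_1 = (-1.38 + 0.855804) / (0.586) = -0.8945,   |z_1| = 0.8945.
  z_2 = (-1.38 - 0.855804) / (0.586) = -3.8154,   |z_2| = 3.8154.
Moduli of all roots: 0.8945, 3.8154.
All moduli strictly greater than 1? No.
Verdict: Not stationary.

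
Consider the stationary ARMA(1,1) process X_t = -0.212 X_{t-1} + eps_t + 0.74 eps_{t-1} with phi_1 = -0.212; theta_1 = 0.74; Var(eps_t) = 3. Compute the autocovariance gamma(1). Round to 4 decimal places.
\gamma(1) = 1.3983

Multiply the model equation by X_{t-k} and take expectations. With theta_0 = psi_0 = 1 and psi_j the MA(infinity) weights, this gives
  gamma(k) - sum_i phi_i gamma(k-i) = c_k,
  c_k = sigma^2 * sum_{j=k..q} theta_j psi_{j-k}   (c_k = 0 for k > q),
using gamma(-m) = gamma(m).
psi-weights needed (psi_j = theta_j + sum_i phi_i psi_{j-i}):
  psi_1 = theta_1 + phi_1 = 0.74 + (-0.212) = 0.528
Right-hand sides:
  c_0 = sigma^2 (1 + theta_1 psi_1) = 3 * (1 + (0.74)(0.528)) = 3 * 1.39072 = 4.17216
  c_1 = sigma^2 theta_1 = 3 * (0.74) = 2.22
  c_2 = 0
Equations for k = 0 and k = 1 (AR order 1):
  gamma(0) = phi_1 gamma(1) + c_0
  gamma(1) = phi_1 gamma(0) + c_1
Substituting the second into the first: gamma(0) (1 - phi_1^2) = c_0 + phi_1 c_1, so
  gamma(0) = (c_0 + phi_1 c_1) / (1 - phi_1^2) = (4.17216 + (-0.212)(2.22)) / (1 - (-0.212)^2) = 3.70152 / 0.955056 = 3.87571.
  gamma(1) = phi_1 gamma(0) + c_1 = (-0.212)(3.87571) + (2.22) = 1.398349.
Therefore gamma(1) = 1.3983 (to 4 decimal places).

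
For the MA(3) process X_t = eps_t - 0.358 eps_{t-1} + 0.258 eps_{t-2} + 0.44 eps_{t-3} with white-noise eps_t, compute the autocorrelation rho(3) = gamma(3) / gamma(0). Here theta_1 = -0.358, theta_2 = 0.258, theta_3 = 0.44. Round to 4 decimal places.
\rho(3) = 0.3169

For an MA(q) process with theta_0 = 1, the autocovariance is
  gamma(k) = sigma^2 * sum_{i=0..q-k} theta_i * theta_{i+k},
and rho(k) = gamma(k) / gamma(0). Sigma^2 cancels.
  numerator   = (1)*(0.44) = 0.44.
  denominator = (1)^2 + (-0.358)^2 + (0.258)^2 + (0.44)^2 = 1.388328.
  rho(3) = 0.44 / 1.388328 = 0.3169.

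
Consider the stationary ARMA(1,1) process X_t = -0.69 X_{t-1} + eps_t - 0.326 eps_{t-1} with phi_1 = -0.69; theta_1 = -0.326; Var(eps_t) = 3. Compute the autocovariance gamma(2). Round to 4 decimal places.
\gamma(2) = 4.9173

Multiply the model equation by X_{t-k} and take expectations. With theta_0 = psi_0 = 1 and psi_j the MA(infinity) weights, this gives
  gamma(k) - sum_i phi_i gamma(k-i) = c_k,
  c_k = sigma^2 * sum_{j=k..q} theta_j psi_{j-k}   (c_k = 0 for k > q),
using gamma(-m) = gamma(m).
psi-weights needed (psi_j = theta_j + sum_i phi_i psi_{j-i}):
  psi_1 = theta_1 + phi_1 = -0.326 + (-0.69) = -1.016
Right-hand sides:
  c_0 = sigma^2 (1 + theta_1 psi_1) = 3 * (1 + (-0.326)(-1.016)) = 3 * 1.331216 = 3.993648
  c_1 = sigma^2 theta_1 = 3 * (-0.326) = -0.978
  c_2 = 0
Equations for k = 0 and k = 1 (AR order 1):
  gamma(0) = phi_1 gamma(1) + c_0
  gamma(1) = phi_1 gamma(0) + c_1
Substituting the second into the first: gamma(0) (1 - phi_1^2) = c_0 + phi_1 c_1, so
  gamma(0) = (c_0 + phi_1 c_1) / (1 - phi_1^2) = (3.993648 + (-0.69)(-0.978)) / (1 - (-0.69)^2) = 4.668468 / 0.5239 = 8.910991.
  gamma(1) = phi_1 gamma(0) + c_1 = (-0.69)(8.910991) + (-0.978) = -7.126584.
For k = 2 (> q): gamma(2) = phi_1 gamma(1) = (-0.69)(-7.126584) = 4.917343.
Therefore gamma(2) = 4.9173 (to 4 decimal places).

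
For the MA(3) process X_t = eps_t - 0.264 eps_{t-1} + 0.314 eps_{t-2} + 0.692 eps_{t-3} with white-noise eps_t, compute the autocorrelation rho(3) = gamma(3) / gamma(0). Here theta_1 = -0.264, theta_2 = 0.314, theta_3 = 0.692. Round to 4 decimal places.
\rho(3) = 0.4201

For an MA(q) process with theta_0 = 1, the autocovariance is
  gamma(k) = sigma^2 * sum_{i=0..q-k} theta_i * theta_{i+k},
and rho(k) = gamma(k) / gamma(0). Sigma^2 cancels.
  numerator   = (1)*(0.692) = 0.692.
  denominator = (1)^2 + (-0.264)^2 + (0.314)^2 + (0.692)^2 = 1.647156.
  rho(3) = 0.692 / 1.647156 = 0.4201.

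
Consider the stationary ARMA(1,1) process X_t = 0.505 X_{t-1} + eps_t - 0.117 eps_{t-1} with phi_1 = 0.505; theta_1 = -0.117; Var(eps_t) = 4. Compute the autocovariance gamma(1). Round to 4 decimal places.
\gamma(1) = 1.9602

Multiply the model equation by X_{t-k} and take expectations. With theta_0 = psi_0 = 1 and psi_j the MA(infinity) weights, this gives
  gamma(k) - sum_i phi_i gamma(k-i) = c_k,
  c_k = sigma^2 * sum_{j=k..q} theta_j psi_{j-k}   (c_k = 0 for k > q),
using gamma(-m) = gamma(m).
psi-weights needed (psi_j = theta_j + sum_i phi_i psi_{j-i}):
  psi_1 = theta_1 + phi_1 = -0.117 + (0.505) = 0.388
Right-hand sides:
  c_0 = sigma^2 (1 + theta_1 psi_1) = 4 * (1 + (-0.117)(0.388)) = 4 * 0.954604 = 3.818416
  c_1 = sigma^2 theta_1 = 4 * (-0.117) = -0.468
  c_2 = 0
Equations for k = 0 and k = 1 (AR order 1):
  gamma(0) = phi_1 gamma(1) + c_0
  gamma(1) = phi_1 gamma(0) + c_1
Substituting the second into the first: gamma(0) (1 - phi_1^2) = c_0 + phi_1 c_1, so
  gamma(0) = (c_0 + phi_1 c_1) / (1 - phi_1^2) = (3.818416 + (0.505)(-0.468)) / (1 - (0.505)^2) = 3.582076 / 0.744975 = 4.808317.
  gamma(1) = phi_1 gamma(0) + c_1 = (0.505)(4.808317) + (-0.468) = 1.9602.
Therefore gamma(1) = 1.9602 (to 4 decimal places).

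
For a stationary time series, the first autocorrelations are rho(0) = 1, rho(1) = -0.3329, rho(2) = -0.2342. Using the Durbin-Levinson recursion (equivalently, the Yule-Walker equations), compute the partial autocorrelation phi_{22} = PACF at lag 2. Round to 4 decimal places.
\phi_{22} = -0.3880

The PACF at lag k is phi_{kk}, the last component of the solution
to the Yule-Walker system G_k phi = r_k where
  (G_k)_{ij} = rho(|i - j|), (r_k)_i = rho(i), i,j = 1..k.
Equivalently, Durbin-Levinson gives phi_{kk} iteratively:
  phi_{11} = rho(1)
  phi_{kk} = [rho(k) - sum_{j=1..k-1} phi_{k-1,j} rho(k-j)]
            / [1 - sum_{j=1..k-1} phi_{k-1,j} rho(j)],
  phi_{k,j} = phi_{k-1,j} - phi_{kk} phi_{k-1,k-j},  j = 1..k-1.
Step k = 1:
  phi_11 = rho(1) = -0.3329.
Step k = 2:
  phi_22 = [rho(2) - phi_11 rho(1)] / [1 - phi_11 rho(1)] = [-0.2342 - (-0.3329)(-0.3329)] / [1 - (-0.3329)(-0.3329)]
         = -0.34502241 / 0.88917759 = -0.388.
Therefore phi_{22} = -0.3880.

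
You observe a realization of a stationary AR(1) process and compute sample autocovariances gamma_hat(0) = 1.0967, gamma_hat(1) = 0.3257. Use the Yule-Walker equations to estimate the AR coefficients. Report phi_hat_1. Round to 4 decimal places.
\hat\phi_{1} = 0.2970

The Yule-Walker equations for an AR(p) process read, in matrix form,
  Gamma_p phi = r_p,   with   (Gamma_p)_{ij} = gamma(|i - j|),
                       (r_p)_i = gamma(i),   i,j = 1..p.
Substitute the sample gammas (Toeplitz matrix and right-hand side of size 1):
  Gamma_p = [[1.0967]]
  r_p     = [0.3257]
With p = 1 this is the single equation gamma(0) phi_1 = gamma(1):
  phi_hat_1 = gamma(1) / gamma(0) = 0.3257 / 1.0967 = 0.2970.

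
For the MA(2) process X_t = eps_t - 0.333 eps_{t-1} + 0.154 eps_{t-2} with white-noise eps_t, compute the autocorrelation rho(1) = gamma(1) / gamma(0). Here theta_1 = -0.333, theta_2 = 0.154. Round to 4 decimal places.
\rho(1) = -0.3387

For an MA(q) process with theta_0 = 1, the autocovariance is
  gamma(k) = sigma^2 * sum_{i=0..q-k} theta_i * theta_{i+k},
and rho(k) = gamma(k) / gamma(0). Sigma^2 cancels.
  numerator   = (1)*(-0.333) + (-0.333)*(0.154) = -0.384282.
  denominator = (1)^2 + (-0.333)^2 + (0.154)^2 = 1.134605.
  rho(1) = -0.384282 / 1.134605 = -0.3387.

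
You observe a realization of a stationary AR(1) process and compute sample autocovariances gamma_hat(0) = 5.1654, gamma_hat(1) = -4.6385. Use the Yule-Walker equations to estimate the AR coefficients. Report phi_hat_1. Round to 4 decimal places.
\hat\phi_{1} = -0.8980

The Yule-Walker equations for an AR(p) process read, in matrix form,
  Gamma_p phi = r_p,   with   (Gamma_p)_{ij} = gamma(|i - j|),
                       (r_p)_i = gamma(i),   i,j = 1..p.
Substitute the sample gammas (Toeplitz matrix and right-hand side of size 1):
  Gamma_p = [[5.1654]]
  r_p     = [-4.6385]
With p = 1 this is the single equation gamma(0) phi_1 = gamma(1):
  phi_hat_1 = gamma(1) / gamma(0) = -4.6385 / 5.1654 = -0.8980.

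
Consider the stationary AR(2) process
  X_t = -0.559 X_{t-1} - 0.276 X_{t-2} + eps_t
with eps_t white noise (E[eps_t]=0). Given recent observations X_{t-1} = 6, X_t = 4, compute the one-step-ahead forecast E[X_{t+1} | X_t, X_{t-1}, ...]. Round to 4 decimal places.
E[X_{t+1} \mid \mathcal F_t] = -3.8920

For an AR(p) model X_t = c + sum_i phi_i X_{t-i} + eps_t, the
one-step-ahead conditional mean is
  E[X_{t+1} | X_t, ...] = c + sum_i phi_i X_{t+1-i}.
Substitute known values:
  E[X_{t+1} | ...] = (-0.559) * (4) + (-0.276) * (6)
                   = -3.8920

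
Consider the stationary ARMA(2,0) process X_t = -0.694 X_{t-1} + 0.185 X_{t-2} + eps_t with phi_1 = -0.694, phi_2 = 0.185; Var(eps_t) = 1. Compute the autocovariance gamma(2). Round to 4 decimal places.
\gamma(2) = 2.9228

Multiply the model equation by X_{t-k} and take expectations. With theta_0 = psi_0 = 1 and psi_j the MA(infinity) weights, this gives
  gamma(k) - sum_i phi_i gamma(k-i) = c_k,
  c_k = sigma^2 * sum_{j=k..q} theta_j psi_{j-k}   (c_k = 0 for k > q),
using gamma(-m) = gamma(m).
Pure AR (q = 0): c_0 = sigma^2 = 1, c_k = 0 for k >= 1.
Equations for k = 0, 1, 2 (AR order 2, c_2 = 0):
  (E0) gamma(0) = phi_1 gamma(1) + phi_2 gamma(2) + c_0
  (E1) gamma(1) = phi_1 gamma(0) + phi_2 gamma(1) + c_1
  (E2) gamma(2) = phi_1 gamma(1) + phi_2 gamma(0)
From (E1): gamma(1) = A gamma(0) + B with
  A = phi_1 / (1 - phi_2) = -0.694 / 0.815 = -0.851534,   B = c_1 / (1 - phi_2) = 0 / 0.815 = 0.
Insert (E2) into (E0): gamma(0) (1 - phi_2^2) = phi_1 (1 + phi_2) gamma(1) + c_0.
  phi_1 (1 + phi_2) = (-0.694)(1.185) = -0.82239,   1 - phi_2^2 = 0.965775.
Replace gamma(1) by A gamma(0) + B and collect gamma(0):
  gamma(0) [0.965775 - (-0.82239)(-0.851534)] = c_0 = 1
  gamma(0) * 0.265482 = 1
  gamma(0) = 1 / 0.265482 = 3.766731.
  gamma(1) = A gamma(0) = (-0.851534)(3.766731) = -3.207499.
  gamma(2) = phi_1 gamma(1) + phi_2 gamma(0) = (-0.694)(-3.207499) + (0.185)(3.766731) = 2.92285.
Therefore gamma(2) = 2.9228 (to 4 decimal places).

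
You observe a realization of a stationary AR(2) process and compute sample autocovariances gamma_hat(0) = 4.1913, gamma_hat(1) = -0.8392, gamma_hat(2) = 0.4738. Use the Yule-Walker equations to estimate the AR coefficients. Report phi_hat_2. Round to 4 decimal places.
\hat\phi_{2} = 0.0760

The Yule-Walker equations for an AR(p) process read, in matrix form,
  Gamma_p phi = r_p,   with   (Gamma_p)_{ij} = gamma(|i - j|),
                       (r_p)_i = gamma(i),   i,j = 1..p.
Substitute the sample gammas (Toeplitz matrix and right-hand side of size 2):
  Gamma_p = [[4.1913, -0.8392], [-0.8392, 4.1913]]
  r_p     = [-0.8392, 0.4738]
Written out:
  4.1913 phi_1 - 0.8392 phi_2 = -0.8392
  -0.8392 phi_1 + 4.1913 phi_2 = 0.4738
Solve by Cramer's rule:
  det = gamma(0)^2 - gamma(1)^2 = (4.1913)^2 - (-0.8392)^2 = 17.56699569 - 0.70425664 = 16.86273905
  phi_hat_1 = [gamma(1) gamma(0) - gamma(1) gamma(2)] / det = [(-0.8392)(4.1913) - (-0.8392)(0.4738)] / 16.86273905 = -3.119726 / 16.86273905 = -0.185
  phi_hat_2 = [gamma(0) gamma(2) - gamma(1)^2] / det = [(4.1913)(0.4738) - (-0.8392)^2] / 16.86273905 = 1.2815813 / 16.86273905 = 0.076
So phi_hat = [-0.1850, 0.0760].
Therefore phi_hat_2 = 0.0760.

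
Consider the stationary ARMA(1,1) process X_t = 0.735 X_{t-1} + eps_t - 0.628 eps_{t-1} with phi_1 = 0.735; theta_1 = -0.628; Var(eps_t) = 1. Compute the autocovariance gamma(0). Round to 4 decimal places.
\gamma(0) = 1.0249

Multiply the model equation by X_{t-k} and take expectations. With theta_0 = psi_0 = 1 and psi_j the MA(infinity) weights, this gives
  gamma(k) - sum_i phi_i gamma(k-i) = c_k,
  c_k = sigma^2 * sum_{j=k..q} theta_j psi_{j-k}   (c_k = 0 for k > q),
using gamma(-m) = gamma(m).
psi-weights needed (psi_j = theta_j + sum_i phi_i psi_{j-i}):
  psi_1 = theta_1 + phi_1 = -0.628 + (0.735) = 0.107
Right-hand sides:
  c_0 = sigma^2 (1 + theta_1 psi_1) = 1 * (1 + (-0.628)(0.107)) = 1 * 0.932804 = 0.932804
  c_1 = sigma^2 theta_1 = 1 * (-0.628) = -0.628
  c_2 = 0
Equations for k = 0 and k = 1 (AR order 1):
  gamma(0) = phi_1 gamma(1) + c_0
  gamma(1) = phi_1 gamma(0) + c_1
Substituting the second into the first: gamma(0) (1 - phi_1^2) = c_0 + phi_1 c_1, so
  gamma(0) = (c_0 + phi_1 c_1) / (1 - phi_1^2) = (0.932804 + (0.735)(-0.628)) / (1 - (0.735)^2) = 0.471224 / 0.459775 = 1.024901.
Therefore gamma(0) = 1.0249 (to 4 decimal places).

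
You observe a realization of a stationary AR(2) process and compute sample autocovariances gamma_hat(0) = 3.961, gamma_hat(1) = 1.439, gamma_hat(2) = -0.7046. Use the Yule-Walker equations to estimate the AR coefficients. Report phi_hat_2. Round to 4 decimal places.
\hat\phi_{2} = -0.3570

The Yule-Walker equations for an AR(p) process read, in matrix form,
  Gamma_p phi = r_p,   with   (Gamma_p)_{ij} = gamma(|i - j|),
                       (r_p)_i = gamma(i),   i,j = 1..p.
Substitute the sample gammas (Toeplitz matrix and right-hand side of size 2):
  Gamma_p = [[3.961, 1.439], [1.439, 3.961]]
  r_p     = [1.439, -0.7046]
Written out:
  3.961 phi_1 + 1.439 phi_2 = 1.439
  1.439 phi_1 + 3.961 phi_2 = -0.7046
Solve by Cramer's rule:
  det = gamma(0)^2 - gamma(1)^2 = (3.961)^2 - (1.439)^2 = 15.689521 - 2.070721 = 13.6188
  phi_hat_1 = [gamma(1) gamma(0) - gamma(1) gamma(2)] / det = [(1.439)(3.961) - (1.439)(-0.7046)] / 13.6188 = 6.7137984 / 13.6188 = 0.493
  phi_hat_2 = [gamma(0) gamma(2) - gamma(1)^2] / det = [(3.961)(-0.7046) - (1.439)^2] / 13.6188 = -4.8616416 / 13.6188 = -0.357
So phi_hat = [0.4930, -0.3570].
Therefore phi_hat_2 = -0.3570.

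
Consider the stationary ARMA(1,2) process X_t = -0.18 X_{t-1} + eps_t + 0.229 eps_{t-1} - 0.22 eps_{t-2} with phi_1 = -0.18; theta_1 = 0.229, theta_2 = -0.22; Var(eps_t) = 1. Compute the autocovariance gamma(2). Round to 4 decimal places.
\gamma(2) = -0.2250

Multiply the model equation by X_{t-k} and take expectations. With theta_0 = psi_0 = 1 and psi_j the MA(infinity) weights, this gives
  gamma(k) - sum_i phi_i gamma(k-i) = c_k,
  c_k = sigma^2 * sum_{j=k..q} theta_j psi_{j-k}   (c_k = 0 for k > q),
using gamma(-m) = gamma(m).
psi-weights needed (psi_j = theta_j + sum_i phi_i psi_{j-i}):
  psi_1 = theta_1 + phi_1 = 0.229 + (-0.18) = 0.049
  psi_2 = theta_2 + phi_1 psi_1 = -0.22 + (-0.18)(0.049) = -0.22882
Right-hand sides:
  c_0 = sigma^2 (1 + theta_1 psi_1 + theta_2 psi_2) = 1 * (1 + (0.229)(0.049) + (-0.22)(-0.22882)) = 1 * 1.061561 = 1.061561
  c_1 = sigma^2 (theta_1 + theta_2 psi_1) = 1 * (0.229 + (-0.22)(0.049)) = 0.21822
  c_2 = sigma^2 theta_2 = 1 * (-0.22) = -0.22
Equations for k = 0 and k = 1 (AR order 1):
  gamma(0) = phi_1 gamma(1) + c_0
  gamma(1) = phi_1 gamma(0) + c_1
Substituting the second into the first: gamma(0) (1 - phi_1^2) = c_0 + phi_1 c_1, so
  gamma(0) = (c_0 + phi_1 c_1) / (1 - phi_1^2) = (1.061561 + (-0.18)(0.21822)) / (1 - (-0.18)^2) = 1.022282 / 0.9676 = 1.056513.
  gamma(1) = phi_1 gamma(0) + c_1 = (-0.18)(1.056513) + (0.21822) = 0.028048.
For k = 2: gamma(2) = phi_1 gamma(1) + c_2
  = (-0.18)(0.028048) + (-0.22) = -0.225049.
Therefore gamma(2) = -0.2250 (to 4 decimal places).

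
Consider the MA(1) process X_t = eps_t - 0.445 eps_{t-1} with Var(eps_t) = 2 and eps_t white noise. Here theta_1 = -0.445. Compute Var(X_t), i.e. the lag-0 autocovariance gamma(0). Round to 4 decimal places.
\gamma(0) = 2.3961

For an MA(q) process X_t = eps_t + sum_i theta_i eps_{t-i} with
Var(eps_t) = sigma^2, the variance is
  gamma(0) = sigma^2 * (1 + sum_i theta_i^2).
  sum_i theta_i^2 = (-0.445)^2 = 0.198025.
  gamma(0) = 2 * (1 + 0.198025) = 2 * 1.198025 = 2.39605, which rounds to 2.3961.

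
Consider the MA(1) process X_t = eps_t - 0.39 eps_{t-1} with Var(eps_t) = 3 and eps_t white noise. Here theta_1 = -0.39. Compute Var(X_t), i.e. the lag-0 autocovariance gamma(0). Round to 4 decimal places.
\gamma(0) = 3.4563

For an MA(q) process X_t = eps_t + sum_i theta_i eps_{t-i} with
Var(eps_t) = sigma^2, the variance is
  gamma(0) = sigma^2 * (1 + sum_i theta_i^2).
  sum_i theta_i^2 = (-0.39)^2 = 0.1521.
  gamma(0) = 3 * (1 + 0.1521) = 3 * 1.1521 = 3.4563.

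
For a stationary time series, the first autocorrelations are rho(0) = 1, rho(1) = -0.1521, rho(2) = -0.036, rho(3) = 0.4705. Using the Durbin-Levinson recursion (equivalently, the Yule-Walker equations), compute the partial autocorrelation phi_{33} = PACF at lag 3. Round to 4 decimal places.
\phi_{33} = 0.4680

The PACF at lag k is phi_{kk}, the last component of the solution
to the Yule-Walker system G_k phi = r_k where
  (G_k)_{ij} = rho(|i - j|), (r_k)_i = rho(i), i,j = 1..k.
Equivalently, Durbin-Levinson gives phi_{kk} iteratively:
  phi_{11} = rho(1)
  phi_{kk} = [rho(k) - sum_{j=1..k-1} phi_{k-1,j} rho(k-j)]
            / [1 - sum_{j=1..k-1} phi_{k-1,j} rho(j)],
  phi_{k,j} = phi_{k-1,j} - phi_{kk} phi_{k-1,k-j},  j = 1..k-1.
Step k = 1:
  phi_11 = rho(1) = -0.1521.
Step k = 2:
  phi_22 = [rho(2) - phi_11 rho(1)] / [1 - phi_11 rho(1)] = [-0.036 - (-0.1521)(-0.1521)] / [1 - (-0.1521)(-0.1521)]
         = -0.05913441 / 0.97686559 = -0.060535.
  Update: phi_21 = phi_11 - phi_22 phi_11 = -0.1521 - (-0.060535)(-0.1521) = -0.161307.
Step k = 3:
  phi_33 = [rho(3) - phi_21 rho(2) - phi_22 rho(1)] / [1 - phi_21 rho(1) - phi_22 rho(2)]
    numerator   = 0.4705 - (-0.161307)(-0.036) - (-0.060535)(-0.1521) = 0.45548559
    denominator = 1 - (-0.161307)(-0.1521) - (-0.060535)(-0.036) = 0.9732859
  phi_33 = 0.45548559 / 0.9732859 = 0.468.
Therefore phi_{33} = 0.4680.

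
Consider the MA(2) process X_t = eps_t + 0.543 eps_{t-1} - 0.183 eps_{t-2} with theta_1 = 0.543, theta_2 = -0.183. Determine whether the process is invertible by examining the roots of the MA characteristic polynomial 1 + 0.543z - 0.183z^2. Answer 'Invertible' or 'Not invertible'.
\text{Invertible}

The MA(q) characteristic polynomial is P(z) = 1 + 0.543z - 0.183z^2.
Invertibility requires all roots to lie outside the unit circle, i.e. |z| > 1 for every root.
Set 1 + (0.543) z + (-0.183) z^2 = 0, i.e. a z^2 + b z + c = 0 with a = -0.183, b = 0.543, c = 1.
Discriminant D = b^2 - 4ac = (0.543)^2 - 4*(-0.183)*1 = 0.294849 - (-0.732) = 1.026849.
D >= 0, so the roots are real: z = (-b +/- sqrt(D)) / (2a) = (-0.543 +/- 1.013336) / (-0.366).
  z_1 = (-0.543 + 1.013336) / (-0.366) = -1.2851,   |z_1| = 1.2851.
  z_2 = (-0.543 - 1.013336) / (-0.366) = 4.2523,   |z_2| = 4.2523.
Moduli of all roots: 1.2851, 4.2523.
All moduli strictly greater than 1? Yes.
Verdict: Invertible.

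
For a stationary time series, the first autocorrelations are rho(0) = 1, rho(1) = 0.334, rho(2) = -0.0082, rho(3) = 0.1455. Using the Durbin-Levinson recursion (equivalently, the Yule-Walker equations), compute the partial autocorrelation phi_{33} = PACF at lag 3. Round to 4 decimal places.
\phi_{33} = 0.2220

The PACF at lag k is phi_{kk}, the last component of the solution
to the Yule-Walker system G_k phi = r_k where
  (G_k)_{ij} = rho(|i - j|), (r_k)_i = rho(i), i,j = 1..k.
Equivalently, Durbin-Levinson gives phi_{kk} iteratively:
  phi_{11} = rho(1)
  phi_{kk} = [rho(k) - sum_{j=1..k-1} phi_{k-1,j} rho(k-j)]
            / [1 - sum_{j=1..k-1} phi_{k-1,j} rho(j)],
  phi_{k,j} = phi_{k-1,j} - phi_{kk} phi_{k-1,k-j},  j = 1..k-1.
Step k = 1:
  phi_11 = rho(1) = 0.334.
Step k = 2:
  phi_22 = [rho(2) - phi_11 rho(1)] / [1 - phi_11 rho(1)] = [-0.0082 - (0.334)(0.334)] / [1 - (0.334)(0.334)]
         = -0.119756 / 0.888444 = -0.134793.
  Update: phi_21 = phi_11 - phi_22 phi_11 = 0.334 - (-0.134793)(0.334) = 0.379021.
Step k = 3:
  phi_33 = [rho(3) - phi_21 rho(2) - phi_22 rho(1)] / [1 - phi_21 rho(1) - phi_22 rho(2)]
    numerator   = 0.1455 - (0.379021)(-0.0082) - (-0.134793)(0.334) = 0.19362882
    denominator = 1 - (0.379021)(0.334) - (-0.134793)(-0.0082) = 0.87230173
  phi_33 = 0.19362882 / 0.87230173 = 0.222.
Therefore phi_{33} = 0.2220.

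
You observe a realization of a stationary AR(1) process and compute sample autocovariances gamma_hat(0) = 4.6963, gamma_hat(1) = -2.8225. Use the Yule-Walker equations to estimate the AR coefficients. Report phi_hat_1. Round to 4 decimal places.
\hat\phi_{1} = -0.6010

The Yule-Walker equations for an AR(p) process read, in matrix form,
  Gamma_p phi = r_p,   with   (Gamma_p)_{ij} = gamma(|i - j|),
                       (r_p)_i = gamma(i),   i,j = 1..p.
Substitute the sample gammas (Toeplitz matrix and right-hand side of size 1):
  Gamma_p = [[4.6963]]
  r_p     = [-2.8225]
With p = 1 this is the single equation gamma(0) phi_1 = gamma(1):
  phi_hat_1 = gamma(1) / gamma(0) = -2.8225 / 4.6963 = -0.6010.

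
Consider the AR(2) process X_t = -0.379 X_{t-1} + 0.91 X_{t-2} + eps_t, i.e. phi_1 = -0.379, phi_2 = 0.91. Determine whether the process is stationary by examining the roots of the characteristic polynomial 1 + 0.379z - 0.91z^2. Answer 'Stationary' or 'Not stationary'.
\text{Not stationary}

The AR(p) characteristic polynomial is P(z) = 1 + 0.379z - 0.91z^2.
Stationarity requires all roots to lie outside the unit circle, i.e. |z| > 1 for every root.
Set 1 + (0.379) z + (-0.91) z^2 = 0, i.e. a z^2 + b z + c = 0 with a = -0.91, b = 0.379, c = 1.
Discriminant D = b^2 - 4ac = (0.379)^2 - 4*(-0.91)*1 = 0.143641 - (-3.64) = 3.783641.
D >= 0, so the roots are real: z = (-b +/- sqrt(D)) / (2a) = (-0.379 +/- 1.945158) / (-1.82).
  z_1 = (-0.379 + 1.945158) / (-1.82) = -0.8605,   |z_1| = 0.8605.
  z_2 = (-0.379 - 1.945158) / (-1.82) = 1.277,   |z_2| = 1.277.
Moduli of all roots: 0.8605, 1.2770.
All moduli strictly greater than 1? No.
Verdict: Not stationary.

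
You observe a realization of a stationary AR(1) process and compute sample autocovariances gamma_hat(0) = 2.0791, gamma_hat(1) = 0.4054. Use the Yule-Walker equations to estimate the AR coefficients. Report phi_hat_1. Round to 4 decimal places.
\hat\phi_{1} = 0.1950

The Yule-Walker equations for an AR(p) process read, in matrix form,
  Gamma_p phi = r_p,   with   (Gamma_p)_{ij} = gamma(|i - j|),
                       (r_p)_i = gamma(i),   i,j = 1..p.
Substitute the sample gammas (Toeplitz matrix and right-hand side of size 1):
  Gamma_p = [[2.0791]]
  r_p     = [0.4054]
With p = 1 this is the single equation gamma(0) phi_1 = gamma(1):
  phi_hat_1 = gamma(1) / gamma(0) = 0.4054 / 2.0791 = 0.1950.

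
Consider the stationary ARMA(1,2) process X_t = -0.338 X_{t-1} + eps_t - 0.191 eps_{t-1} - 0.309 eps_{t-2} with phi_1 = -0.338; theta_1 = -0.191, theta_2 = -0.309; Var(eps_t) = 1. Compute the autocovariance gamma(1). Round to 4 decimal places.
\gamma(1) = -0.4666

Multiply the model equation by X_{t-k} and take expectations. With theta_0 = psi_0 = 1 and psi_j the MA(infinity) weights, this gives
  gamma(k) - sum_i phi_i gamma(k-i) = c_k,
  c_k = sigma^2 * sum_{j=k..q} theta_j psi_{j-k}   (c_k = 0 for k > q),
using gamma(-m) = gamma(m).
psi-weights needed (psi_j = theta_j + sum_i phi_i psi_{j-i}):
  psi_1 = theta_1 + phi_1 = -0.191 + (-0.338) = -0.529
  psi_2 = theta_2 + phi_1 psi_1 = -0.309 + (-0.338)(-0.529) = -0.130198
Right-hand sides:
  c_0 = sigma^2 (1 + theta_1 psi_1 + theta_2 psi_2) = 1 * (1 + (-0.191)(-0.529) + (-0.309)(-0.130198)) = 1 * 1.14127 = 1.14127
  c_1 = sigma^2 (theta_1 + theta_2 psi_1) = 1 * (-0.191 + (-0.309)(-0.529)) = -0.027539
  c_2 = sigma^2 theta_2 = 1 * (-0.309) = -0.309
Equations for k = 0 and k = 1 (AR order 1):
  gamma(0) = phi_1 gamma(1) + c_0
  gamma(1) = phi_1 gamma(0) + c_1
Substituting the second into the first: gamma(0) (1 - phi_1^2) = c_0 + phi_1 c_1, so
  gamma(0) = (c_0 + phi_1 c_1) / (1 - phi_1^2) = (1.14127 + (-0.338)(-0.027539)) / (1 - (-0.338)^2) = 1.150578 / 0.885756 = 1.298979.
  gamma(1) = phi_1 gamma(0) + c_1 = (-0.338)(1.298979) + (-0.027539) = -0.466594.
Therefore gamma(1) = -0.4666 (to 4 decimal places).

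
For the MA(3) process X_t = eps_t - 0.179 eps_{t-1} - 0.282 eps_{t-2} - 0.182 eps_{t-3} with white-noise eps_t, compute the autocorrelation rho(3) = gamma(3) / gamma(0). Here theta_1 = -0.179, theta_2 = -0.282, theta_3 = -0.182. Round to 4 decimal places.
\rho(3) = -0.1590

For an MA(q) process with theta_0 = 1, the autocovariance is
  gamma(k) = sigma^2 * sum_{i=0..q-k} theta_i * theta_{i+k},
and rho(k) = gamma(k) / gamma(0). Sigma^2 cancels.
  numerator   = (1)*(-0.182) = -0.182.
  denominator = (1)^2 + (-0.179)^2 + (-0.282)^2 + (-0.182)^2 = 1.144689.
  rho(3) = -0.182 / 1.144689 = -0.1590.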